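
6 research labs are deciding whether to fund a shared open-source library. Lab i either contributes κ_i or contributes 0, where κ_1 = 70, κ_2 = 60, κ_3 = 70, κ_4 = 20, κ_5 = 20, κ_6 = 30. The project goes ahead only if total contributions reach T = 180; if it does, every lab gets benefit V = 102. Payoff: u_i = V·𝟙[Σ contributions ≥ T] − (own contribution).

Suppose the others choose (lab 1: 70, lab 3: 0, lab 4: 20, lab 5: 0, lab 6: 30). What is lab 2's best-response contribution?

Others' total = 120. Contributing 60 brings total to 180 ≥ 180: gain V − κ_2 = 42.
Best response: 60.

60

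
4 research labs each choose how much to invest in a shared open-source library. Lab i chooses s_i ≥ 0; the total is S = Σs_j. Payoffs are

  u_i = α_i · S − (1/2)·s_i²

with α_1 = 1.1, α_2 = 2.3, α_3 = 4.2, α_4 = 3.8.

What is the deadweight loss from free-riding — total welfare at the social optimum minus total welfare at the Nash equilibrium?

Lab i's FOC: ∂u_i/∂s_i = α_i − s_i = 0, so s_i* = α_i.
NE contributions = (1.1, 2.3, 4.2, 3.8); S = 11.4.
W^NE = (Σα)·S − ½Σα_i² = 11.4² − ½·38.58 = 110.67.
Planner sets s_i = Σα_j = 11.4 for every i, so S^SO = 4·11.4 = 45.6.
W^SO = (Σα)·S^SO − ½·4·(Σα)² = (4/2)·11.4² = 259.92.
Deadweight loss = W^SO − W^NE = 149.25.

149.25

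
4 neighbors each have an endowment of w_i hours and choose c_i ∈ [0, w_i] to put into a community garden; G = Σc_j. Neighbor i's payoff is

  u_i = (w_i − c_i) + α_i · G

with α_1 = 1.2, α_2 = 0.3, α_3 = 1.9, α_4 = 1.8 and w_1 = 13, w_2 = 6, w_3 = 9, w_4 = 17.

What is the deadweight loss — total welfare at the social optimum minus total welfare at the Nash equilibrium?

∂u_i/∂c_i = α_i − 1, so neighbor i contributes w_i if α_i > 1, else 0.
α_i > 1 for i ∈ {1, 3, 4}; NE contributions (13, 0, 9, 17), G = 39.
W^NE = Σw_i − G^NE + (Σα_i)·G^NE = 45 + 4.2·39 = 208.8.
Planner: ∂(Σu_j)/∂c_i = Σα_j − 1 = 4.2 > 0, so everyone contributes w_i; G^SO = 45, W^SO = 45 + 4.2·45 = 234.
Deadweight loss = 25.2.

25.2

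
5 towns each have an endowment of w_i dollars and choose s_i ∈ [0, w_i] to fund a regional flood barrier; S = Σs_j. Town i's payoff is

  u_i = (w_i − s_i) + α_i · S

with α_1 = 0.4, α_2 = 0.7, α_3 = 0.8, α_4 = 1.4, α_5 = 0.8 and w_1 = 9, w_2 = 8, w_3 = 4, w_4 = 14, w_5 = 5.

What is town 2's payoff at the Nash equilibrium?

17.8

∂u_i/∂s_i = α_i − 1, so town i contributes w_i if α_i > 1, else 0.
α_i > 1 for i ∈ {4}; NE contributions (0, 0, 0, 14, 0), S = 14.
u_2 = (8 − 0) + 0.7·14 = 17.8.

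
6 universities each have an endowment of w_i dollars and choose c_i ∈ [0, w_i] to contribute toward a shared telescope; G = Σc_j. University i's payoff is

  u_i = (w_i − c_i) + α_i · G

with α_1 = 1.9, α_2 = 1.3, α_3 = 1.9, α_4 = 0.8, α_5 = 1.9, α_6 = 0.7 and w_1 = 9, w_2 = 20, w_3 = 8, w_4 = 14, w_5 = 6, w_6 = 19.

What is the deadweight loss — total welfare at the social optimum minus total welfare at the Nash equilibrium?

∂u_i/∂c_i = α_i − 1, so university i contributes w_i if α_i > 1, else 0.
α_i > 1 for i ∈ {1, 2, 3, 5}; NE contributions (9, 20, 8, 0, 6, 0), G = 43.
W^NE = Σw_i − G^NE + (Σα_i)·G^NE = 76 + 7.5·43 = 398.5.
Planner: ∂(Σu_j)/∂c_i = Σα_j − 1 = 7.5 > 0, so everyone contributes w_i; G^SO = 76, W^SO = 76 + 7.5·76 = 646.
Deadweight loss = 247.5.

247.5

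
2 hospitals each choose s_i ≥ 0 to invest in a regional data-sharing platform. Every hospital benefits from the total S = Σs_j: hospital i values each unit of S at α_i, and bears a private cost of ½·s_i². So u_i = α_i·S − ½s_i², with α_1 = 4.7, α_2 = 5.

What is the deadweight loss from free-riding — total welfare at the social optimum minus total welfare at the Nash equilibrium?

Hospital i's FOC: ∂u_i/∂s_i = α_i − s_i = 0, so s_i* = α_i.
NE contributions = (4.7, 5); S = 9.7.
W^NE = (Σα)·S − ½Σα_i² = 9.7² − ½·47.09 = 70.545.
Planner sets s_i = Σα_j = 9.7 for every i, so S^SO = 2·9.7 = 19.4.
W^SO = (Σα)·S^SO − ½·2·(Σα)² = (2/2)·9.7² = 94.09.
Deadweight loss = W^SO − W^NE = 23.545.

23.545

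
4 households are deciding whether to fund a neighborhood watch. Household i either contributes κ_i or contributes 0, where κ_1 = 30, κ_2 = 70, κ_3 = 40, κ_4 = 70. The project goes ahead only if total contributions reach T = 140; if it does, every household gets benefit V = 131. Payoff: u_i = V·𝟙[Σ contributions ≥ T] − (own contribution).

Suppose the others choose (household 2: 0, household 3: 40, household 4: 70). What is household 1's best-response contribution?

30

Others' total = 110. Contributing 30 brings total to 140 ≥ 140: gain V − κ_1 = 101.
Best response: 30.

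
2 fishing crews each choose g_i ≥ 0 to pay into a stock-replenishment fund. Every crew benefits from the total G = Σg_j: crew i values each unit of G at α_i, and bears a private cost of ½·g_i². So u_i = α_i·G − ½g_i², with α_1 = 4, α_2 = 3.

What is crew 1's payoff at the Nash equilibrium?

Crew i's FOC: ∂u_i/∂g_i = α_i − g_i = 0, so g_i* = α_i.
NE contributions = (4, 3); G = 7.
u_1 = α_1·G − ½·(g_1)² = 4·7 − ½·4² = 20.

20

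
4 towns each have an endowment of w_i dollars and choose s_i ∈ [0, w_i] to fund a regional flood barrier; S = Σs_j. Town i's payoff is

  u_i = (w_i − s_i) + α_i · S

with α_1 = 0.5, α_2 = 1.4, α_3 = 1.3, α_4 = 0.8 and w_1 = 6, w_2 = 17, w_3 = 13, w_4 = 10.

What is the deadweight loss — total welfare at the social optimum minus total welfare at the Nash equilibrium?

∂u_i/∂s_i = α_i − 1, so town i contributes w_i if α_i > 1, else 0.
α_i > 1 for i ∈ {2, 3}; NE contributions (0, 17, 13, 0), S = 30.
W^NE = Σw_i − S^NE + (Σα_i)·S^NE = 46 + 3·30 = 136.
Planner: ∂(Σu_j)/∂s_i = Σα_j − 1 = 3 > 0, so everyone contributes w_i; S^SO = 46, W^SO = 46 + 3·46 = 184.
Deadweight loss = 48.

48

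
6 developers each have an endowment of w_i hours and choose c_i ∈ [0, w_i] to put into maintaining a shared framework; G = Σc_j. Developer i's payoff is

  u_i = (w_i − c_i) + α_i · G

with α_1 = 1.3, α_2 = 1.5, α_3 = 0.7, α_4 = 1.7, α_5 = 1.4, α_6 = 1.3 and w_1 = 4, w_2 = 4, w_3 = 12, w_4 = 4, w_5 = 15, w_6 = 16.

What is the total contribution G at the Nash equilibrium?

∂u_i/∂c_i = α_i − 1, so developer i contributes w_i if α_i > 1, else 0.
α_i > 1 for i ∈ {1, 2, 4, 5, 6}; NE contributions (4, 4, 0, 4, 15, 16), G = 43.

43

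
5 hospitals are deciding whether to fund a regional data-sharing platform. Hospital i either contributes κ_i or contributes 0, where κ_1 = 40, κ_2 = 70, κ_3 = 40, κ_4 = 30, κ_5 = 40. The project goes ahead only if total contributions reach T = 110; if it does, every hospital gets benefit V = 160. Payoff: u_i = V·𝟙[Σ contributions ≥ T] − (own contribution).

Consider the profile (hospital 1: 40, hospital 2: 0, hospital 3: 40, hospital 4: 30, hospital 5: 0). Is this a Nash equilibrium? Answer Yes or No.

Total = 110 ≥ 110: provided.
Hospital 1 (pledges 40, payoff 120): dropping to 0 → total 70, payoff 0. No gain.
Hospital 2 (pledges 0, payoff 160): pledging 70 → total 180, payoff 90. No gain.
Hospital 3 (pledges 40, payoff 120): dropping to 0 → total 70, payoff 0. No gain.
Hospital 4 (pledges 30, payoff 130): dropping to 0 → total 80, payoff 0. No gain.
Hospital 5 (pledges 0, payoff 160): pledging 40 → total 150, payoff 120. No gain.

Yes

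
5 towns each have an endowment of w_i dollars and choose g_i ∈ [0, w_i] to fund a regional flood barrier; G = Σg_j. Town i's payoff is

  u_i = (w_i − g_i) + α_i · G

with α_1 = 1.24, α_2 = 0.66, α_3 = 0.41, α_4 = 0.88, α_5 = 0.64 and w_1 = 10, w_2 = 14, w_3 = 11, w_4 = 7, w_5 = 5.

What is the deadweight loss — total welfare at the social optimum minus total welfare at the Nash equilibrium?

104.71

∂u_i/∂g_i = α_i − 1, so town i contributes w_i if α_i > 1, else 0.
α_i > 1 for i ∈ {1}; NE contributions (10, 0, 0, 0, 0), G = 10.
W^NE = Σw_i − G^NE + (Σα_i)·G^NE = 47 + 2.83·10 = 75.3.
Planner: ∂(Σu_j)/∂g_i = Σα_j − 1 = 2.83 > 0, so everyone contributes w_i; G^SO = 47, W^SO = 47 + 2.83·47 = 180.01.
Deadweight loss = 104.71.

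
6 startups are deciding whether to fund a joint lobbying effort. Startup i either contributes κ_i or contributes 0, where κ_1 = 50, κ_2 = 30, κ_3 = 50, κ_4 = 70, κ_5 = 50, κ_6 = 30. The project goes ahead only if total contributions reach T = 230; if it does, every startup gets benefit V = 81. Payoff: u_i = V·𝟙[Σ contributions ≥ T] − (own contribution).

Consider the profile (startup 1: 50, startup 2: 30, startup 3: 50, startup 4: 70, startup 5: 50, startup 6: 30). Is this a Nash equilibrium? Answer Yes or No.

No

Total = 280 ≥ 230: provided.
Startup 1 (pledges 50, payoff 31): dropping to 0 → total 230, payoff 81. Profitable deviation.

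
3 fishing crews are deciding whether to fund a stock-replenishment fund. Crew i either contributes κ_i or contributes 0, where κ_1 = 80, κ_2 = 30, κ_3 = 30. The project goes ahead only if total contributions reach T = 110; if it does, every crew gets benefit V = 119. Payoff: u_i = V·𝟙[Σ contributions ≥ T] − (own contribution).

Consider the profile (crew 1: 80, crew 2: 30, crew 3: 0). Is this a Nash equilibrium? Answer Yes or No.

Yes

Total = 110 ≥ 110: provided.
Crew 1 (pledges 80, payoff 39): dropping to 0 → total 30, payoff 0. No gain.
Crew 2 (pledges 30, payoff 89): dropping to 0 → total 80, payoff 0. No gain.
Crew 3 (pledges 0, payoff 119): pledging 30 → total 140, payoff 89. No gain.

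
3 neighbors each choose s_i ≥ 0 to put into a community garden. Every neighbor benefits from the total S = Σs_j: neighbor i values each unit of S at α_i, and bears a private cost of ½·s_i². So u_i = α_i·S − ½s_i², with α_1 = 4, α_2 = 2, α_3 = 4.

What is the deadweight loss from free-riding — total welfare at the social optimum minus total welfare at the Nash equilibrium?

68

Neighbor i's FOC: ∂u_i/∂s_i = α_i − s_i = 0, so s_i* = α_i.
NE contributions = (4, 2, 4); S = 10.
W^NE = (Σα)·S − ½Σα_i² = 10² − ½·36 = 82.
Planner sets s_i = Σα_j = 10 for every i, so S^SO = 3·10 = 30.
W^SO = (Σα)·S^SO − ½·3·(Σα)² = (3/2)·10² = 150.
Deadweight loss = W^SO − W^NE = 68.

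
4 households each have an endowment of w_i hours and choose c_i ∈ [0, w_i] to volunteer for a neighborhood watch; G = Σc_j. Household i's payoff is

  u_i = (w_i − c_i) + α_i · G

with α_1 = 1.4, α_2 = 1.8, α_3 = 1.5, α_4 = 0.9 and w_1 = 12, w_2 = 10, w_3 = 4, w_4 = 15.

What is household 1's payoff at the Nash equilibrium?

∂u_i/∂c_i = α_i − 1, so household i contributes w_i if α_i > 1, else 0.
α_i > 1 for i ∈ {1, 2, 3}; NE contributions (12, 10, 4, 0), G = 26.
u_1 = (12 − 12) + 1.4·26 = 36.4.

36.4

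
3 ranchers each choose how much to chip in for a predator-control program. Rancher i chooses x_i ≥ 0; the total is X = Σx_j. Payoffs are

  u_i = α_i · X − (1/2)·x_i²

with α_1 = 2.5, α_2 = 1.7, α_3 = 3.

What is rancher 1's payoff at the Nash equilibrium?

Rancher i's FOC: ∂u_i/∂x_i = α_i − x_i = 0, so x_i* = α_i.
NE contributions = (2.5, 1.7, 3); X = 7.2.
u_1 = α_1·X − ½·(x_1)² = 2.5·7.2 − ½·2.5² = 14.875.

14.875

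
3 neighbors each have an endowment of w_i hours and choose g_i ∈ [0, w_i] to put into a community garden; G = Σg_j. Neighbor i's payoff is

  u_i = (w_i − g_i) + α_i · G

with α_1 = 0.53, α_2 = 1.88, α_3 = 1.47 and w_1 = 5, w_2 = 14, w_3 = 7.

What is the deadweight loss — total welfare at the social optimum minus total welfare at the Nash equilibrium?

14.4

∂u_i/∂g_i = α_i − 1, so neighbor i contributes w_i if α_i > 1, else 0.
α_i > 1 for i ∈ {2, 3}; NE contributions (0, 14, 7), G = 21.
W^NE = Σw_i − G^NE + (Σα_i)·G^NE = 26 + 2.88·21 = 86.48.
Planner: ∂(Σu_j)/∂g_i = Σα_j − 1 = 2.88 > 0, so everyone contributes w_i; G^SO = 26, W^SO = 26 + 2.88·26 = 100.88.
Deadweight loss = 14.4.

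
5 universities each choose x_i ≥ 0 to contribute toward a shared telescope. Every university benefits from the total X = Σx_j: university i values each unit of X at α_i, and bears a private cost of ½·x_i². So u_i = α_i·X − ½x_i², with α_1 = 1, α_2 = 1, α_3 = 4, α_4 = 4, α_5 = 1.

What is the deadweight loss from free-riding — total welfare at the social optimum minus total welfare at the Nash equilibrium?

199

University i's FOC: ∂u_i/∂x_i = α_i − x_i = 0, so x_i* = α_i.
NE contributions = (1, 1, 4, 4, 1); X = 11.
W^NE = (Σα)·X − ½Σα_i² = 11² − ½·35 = 103.5.
Planner sets x_i = Σα_j = 11 for every i, so X^SO = 5·11 = 55.
W^SO = (Σα)·X^SO − ½·5·(Σα)² = (5/2)·11² = 302.5.
Deadweight loss = W^SO − W^NE = 199.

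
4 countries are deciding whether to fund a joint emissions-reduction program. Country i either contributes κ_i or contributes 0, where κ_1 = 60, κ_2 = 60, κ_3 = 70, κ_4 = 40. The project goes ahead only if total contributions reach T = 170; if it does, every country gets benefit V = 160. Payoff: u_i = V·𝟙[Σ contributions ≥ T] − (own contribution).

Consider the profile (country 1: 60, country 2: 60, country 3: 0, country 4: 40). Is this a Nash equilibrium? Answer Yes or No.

No

Total = 160 < 170: not provided.
Country 1 (pledges 60, payoff -60): dropping to 0 → total 100, payoff 0. Profitable deviation.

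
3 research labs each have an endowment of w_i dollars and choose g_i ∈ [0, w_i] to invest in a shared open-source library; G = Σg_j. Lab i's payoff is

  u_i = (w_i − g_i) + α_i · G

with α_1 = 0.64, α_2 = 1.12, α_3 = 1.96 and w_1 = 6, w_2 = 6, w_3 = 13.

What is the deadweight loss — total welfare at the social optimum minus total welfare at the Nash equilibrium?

∂u_i/∂g_i = α_i − 1, so lab i contributes w_i if α_i > 1, else 0.
α_i > 1 for i ∈ {2, 3}; NE contributions (0, 6, 13), G = 19.
W^NE = Σw_i − G^NE + (Σα_i)·G^NE = 25 + 2.72·19 = 76.68.
Planner: ∂(Σu_j)/∂g_i = Σα_j − 1 = 2.72 > 0, so everyone contributes w_i; G^SO = 25, W^SO = 25 + 2.72·25 = 93.
Deadweight loss = 16.32.

16.32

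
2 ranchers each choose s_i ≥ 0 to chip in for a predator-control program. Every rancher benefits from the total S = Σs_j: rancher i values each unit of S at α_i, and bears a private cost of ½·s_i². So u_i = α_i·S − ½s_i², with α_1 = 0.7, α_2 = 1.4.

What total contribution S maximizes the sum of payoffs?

Planner FOC: ∂(Σu_j)/∂s_i = (Σα_j) − s_i = 0, so s_i^SO = Σα_j = 2.1 for every i; S^SO = 4.2.

4.2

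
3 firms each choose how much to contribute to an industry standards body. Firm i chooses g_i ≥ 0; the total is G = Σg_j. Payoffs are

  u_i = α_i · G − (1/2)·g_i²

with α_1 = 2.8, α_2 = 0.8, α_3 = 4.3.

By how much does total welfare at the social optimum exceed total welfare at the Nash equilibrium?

Firm i's FOC: ∂u_i/∂g_i = α_i − g_i = 0, so g_i* = α_i.
NE contributions = (2.8, 0.8, 4.3); G = 7.9.
W^NE = (Σα)·G − ½Σα_i² = 7.9² − ½·26.97 = 48.925.
Planner sets g_i = Σα_j = 7.9 for every i, so G^SO = 3·7.9 = 23.7.
W^SO = (Σα)·G^SO − ½·3·(Σα)² = (3/2)·7.9² = 93.615.
Deadweight loss = W^SO − W^NE = 44.69.

44.69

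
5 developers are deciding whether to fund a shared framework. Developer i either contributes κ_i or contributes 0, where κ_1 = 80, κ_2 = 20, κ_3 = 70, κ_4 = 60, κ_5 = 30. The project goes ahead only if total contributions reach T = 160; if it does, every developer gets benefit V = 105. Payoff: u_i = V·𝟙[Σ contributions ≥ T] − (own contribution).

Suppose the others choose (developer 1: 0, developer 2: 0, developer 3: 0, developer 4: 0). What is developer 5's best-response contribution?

0

Others' total = 0. Even contributing 30 gives 30 < 160: no benefit either way.
Best response: 0.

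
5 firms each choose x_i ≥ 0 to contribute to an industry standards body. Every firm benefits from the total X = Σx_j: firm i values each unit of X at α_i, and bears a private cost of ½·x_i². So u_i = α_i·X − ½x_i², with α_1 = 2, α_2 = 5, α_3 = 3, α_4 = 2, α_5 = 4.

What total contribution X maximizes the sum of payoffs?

80

Planner FOC: ∂(Σu_j)/∂x_i = (Σα_j) − x_i = 0, so x_i^SO = Σα_j = 16 for every i; X^SO = 80.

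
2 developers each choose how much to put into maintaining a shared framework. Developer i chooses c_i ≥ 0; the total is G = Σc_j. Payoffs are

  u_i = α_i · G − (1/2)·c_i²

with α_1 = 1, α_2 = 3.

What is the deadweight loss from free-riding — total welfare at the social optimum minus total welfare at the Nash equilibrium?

Developer i's FOC: ∂u_i/∂c_i = α_i − c_i = 0, so c_i* = α_i.
NE contributions = (1, 3); G = 4.
W^NE = (Σα)·G − ½Σα_i² = 4² − ½·10 = 11.
Planner sets c_i = Σα_j = 4 for every i, so G^SO = 2·4 = 8.
W^SO = (Σα)·G^SO − ½·2·(Σα)² = (2/2)·4² = 16.
Deadweight loss = W^SO − W^NE = 5.

5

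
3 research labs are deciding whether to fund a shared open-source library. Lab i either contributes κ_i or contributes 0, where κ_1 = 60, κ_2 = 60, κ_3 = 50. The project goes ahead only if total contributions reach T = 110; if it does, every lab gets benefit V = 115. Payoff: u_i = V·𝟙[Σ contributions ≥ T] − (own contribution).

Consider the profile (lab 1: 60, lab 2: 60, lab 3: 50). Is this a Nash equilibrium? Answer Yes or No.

No

Total = 170 ≥ 110: provided.
Lab 1 (pledges 60, payoff 55): dropping to 0 → total 110, payoff 115. Profitable deviation.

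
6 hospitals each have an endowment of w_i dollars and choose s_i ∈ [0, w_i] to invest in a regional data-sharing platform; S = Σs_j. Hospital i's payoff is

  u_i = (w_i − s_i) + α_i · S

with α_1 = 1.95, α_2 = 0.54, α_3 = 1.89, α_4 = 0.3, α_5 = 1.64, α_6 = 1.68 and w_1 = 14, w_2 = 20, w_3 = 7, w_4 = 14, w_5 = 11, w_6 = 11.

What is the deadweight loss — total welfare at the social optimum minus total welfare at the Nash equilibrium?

238

∂u_i/∂s_i = α_i − 1, so hospital i contributes w_i if α_i > 1, else 0.
α_i > 1 for i ∈ {1, 3, 5, 6}; NE contributions (14, 0, 7, 0, 11, 11), S = 43.
W^NE = Σw_i − S^NE + (Σα_i)·S^NE = 77 + 7·43 = 378.
Planner: ∂(Σu_j)/∂s_i = Σα_j − 1 = 7 > 0, so everyone contributes w_i; S^SO = 77, W^SO = 77 + 7·77 = 616.
Deadweight loss = 238.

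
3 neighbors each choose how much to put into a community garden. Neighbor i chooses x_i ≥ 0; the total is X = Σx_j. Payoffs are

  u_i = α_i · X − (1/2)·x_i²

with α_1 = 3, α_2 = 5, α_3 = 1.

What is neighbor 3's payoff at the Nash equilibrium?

8.5

Neighbor i's FOC: ∂u_i/∂x_i = α_i − x_i = 0, so x_i* = α_i.
NE contributions = (3, 5, 1); X = 9.
u_3 = α_3·X − ½·(x_3)² = 1·9 − ½·1² = 8.5.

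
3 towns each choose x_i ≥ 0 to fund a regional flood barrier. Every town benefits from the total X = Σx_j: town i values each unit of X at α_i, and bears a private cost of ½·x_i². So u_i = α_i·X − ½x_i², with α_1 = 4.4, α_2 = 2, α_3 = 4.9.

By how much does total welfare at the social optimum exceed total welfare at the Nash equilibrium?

87.53

Town i's FOC: ∂u_i/∂x_i = α_i − x_i = 0, so x_i* = α_i.
NE contributions = (4.4, 2, 4.9); X = 11.3.
W^NE = (Σα)·X − ½Σα_i² = 11.3² − ½·47.37 = 104.005.
Planner sets x_i = Σα_j = 11.3 for every i, so X^SO = 3·11.3 = 33.9.
W^SO = (Σα)·X^SO − ½·3·(Σα)² = (3/2)·11.3² = 191.535.
Deadweight loss = W^SO − W^NE = 87.53.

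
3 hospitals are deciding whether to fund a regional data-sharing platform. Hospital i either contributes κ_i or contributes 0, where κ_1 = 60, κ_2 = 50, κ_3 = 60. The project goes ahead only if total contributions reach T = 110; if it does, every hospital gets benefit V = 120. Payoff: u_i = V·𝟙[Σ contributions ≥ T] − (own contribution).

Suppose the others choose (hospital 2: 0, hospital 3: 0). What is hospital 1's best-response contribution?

0

Others' total = 0. Even contributing 60 gives 60 < 110: no benefit either way.
Best response: 0.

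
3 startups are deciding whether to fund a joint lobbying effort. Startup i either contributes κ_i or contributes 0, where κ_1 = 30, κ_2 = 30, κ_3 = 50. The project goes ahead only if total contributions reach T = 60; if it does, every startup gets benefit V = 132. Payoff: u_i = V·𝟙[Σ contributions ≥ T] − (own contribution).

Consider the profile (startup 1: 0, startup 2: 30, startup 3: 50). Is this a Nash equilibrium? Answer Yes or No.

Total = 80 ≥ 60: provided.
Startup 1 (pledges 0, payoff 132): pledging 30 → total 110, payoff 102. No gain.
Startup 2 (pledges 30, payoff 102): dropping to 0 → total 50, payoff 0. No gain.
Startup 3 (pledges 50, payoff 82): dropping to 0 → total 30, payoff 0. No gain.

Yes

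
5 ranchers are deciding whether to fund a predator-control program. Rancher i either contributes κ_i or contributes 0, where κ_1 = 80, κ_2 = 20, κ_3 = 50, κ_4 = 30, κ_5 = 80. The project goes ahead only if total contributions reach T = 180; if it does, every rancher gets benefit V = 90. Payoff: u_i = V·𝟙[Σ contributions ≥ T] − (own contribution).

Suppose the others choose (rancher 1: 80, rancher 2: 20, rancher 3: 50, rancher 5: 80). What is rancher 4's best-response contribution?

Others' total = 230 ≥ 180; contributing adds cost 30 for no extra benefit.
Best response: 0.

0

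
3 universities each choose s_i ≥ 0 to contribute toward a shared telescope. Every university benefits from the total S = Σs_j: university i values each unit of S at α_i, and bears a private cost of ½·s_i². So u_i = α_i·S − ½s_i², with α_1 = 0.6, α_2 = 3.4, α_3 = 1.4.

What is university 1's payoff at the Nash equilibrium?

3.06

University i's FOC: ∂u_i/∂s_i = α_i − s_i = 0, so s_i* = α_i.
NE contributions = (0.6, 3.4, 1.4); S = 5.4.
u_1 = α_1·S − ½·(s_1)² = 0.6·5.4 − ½·0.6² = 3.06.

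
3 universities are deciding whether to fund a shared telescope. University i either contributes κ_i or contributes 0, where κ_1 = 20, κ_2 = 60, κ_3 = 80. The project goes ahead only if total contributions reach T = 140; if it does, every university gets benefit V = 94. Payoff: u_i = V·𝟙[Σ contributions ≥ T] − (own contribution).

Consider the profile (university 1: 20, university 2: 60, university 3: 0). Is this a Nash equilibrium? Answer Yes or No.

No

Total = 80 < 140: not provided.
University 1 (pledges 20, payoff -20): dropping to 0 → total 60, payoff 0. Profitable deviation.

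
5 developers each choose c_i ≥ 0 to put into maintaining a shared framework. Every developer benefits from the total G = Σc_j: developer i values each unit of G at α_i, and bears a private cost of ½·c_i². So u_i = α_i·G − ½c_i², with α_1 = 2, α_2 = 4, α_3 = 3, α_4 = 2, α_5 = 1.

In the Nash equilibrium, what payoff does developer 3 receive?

Developer i's FOC: ∂u_i/∂c_i = α_i − c_i = 0, so c_i* = α_i.
NE contributions = (2, 4, 3, 2, 1); G = 12.
u_3 = α_3·G − ½·(c_3)² = 3·12 − ½·3² = 31.5.

31.5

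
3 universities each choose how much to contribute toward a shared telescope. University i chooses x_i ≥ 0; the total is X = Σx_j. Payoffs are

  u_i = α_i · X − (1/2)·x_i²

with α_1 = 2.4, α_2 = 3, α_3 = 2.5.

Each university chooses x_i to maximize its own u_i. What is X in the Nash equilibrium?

University i's FOC: ∂u_i/∂x_i = α_i − x_i = 0, so x_i* = α_i.
NE contributions = (2.4, 3, 2.5); X = 7.9.

7.9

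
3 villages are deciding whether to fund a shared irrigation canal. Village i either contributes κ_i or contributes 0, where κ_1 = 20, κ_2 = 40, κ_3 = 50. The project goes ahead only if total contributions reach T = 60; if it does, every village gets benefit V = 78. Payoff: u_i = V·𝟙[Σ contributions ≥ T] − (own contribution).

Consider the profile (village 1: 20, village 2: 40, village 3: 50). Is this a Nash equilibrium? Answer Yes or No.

Total = 110 ≥ 60: provided.
Village 1 (pledges 20, payoff 58): dropping to 0 → total 90, payoff 78. Profitable deviation.

No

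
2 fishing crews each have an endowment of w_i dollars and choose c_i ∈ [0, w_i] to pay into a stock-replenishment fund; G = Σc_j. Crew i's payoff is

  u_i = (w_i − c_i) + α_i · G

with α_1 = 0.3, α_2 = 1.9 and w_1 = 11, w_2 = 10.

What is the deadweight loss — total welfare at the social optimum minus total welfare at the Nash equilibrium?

∂u_i/∂c_i = α_i − 1, so crew i contributes w_i if α_i > 1, else 0.
α_i > 1 for i ∈ {2}; NE contributions (0, 10), G = 10.
W^NE = Σw_i − G^NE + (Σα_i)·G^NE = 21 + 1.2·10 = 33.
Planner: ∂(Σu_j)/∂c_i = Σα_j − 1 = 1.2 > 0, so everyone contributes w_i; G^SO = 21, W^SO = 21 + 1.2·21 = 46.2.
Deadweight loss = 13.2.

13.2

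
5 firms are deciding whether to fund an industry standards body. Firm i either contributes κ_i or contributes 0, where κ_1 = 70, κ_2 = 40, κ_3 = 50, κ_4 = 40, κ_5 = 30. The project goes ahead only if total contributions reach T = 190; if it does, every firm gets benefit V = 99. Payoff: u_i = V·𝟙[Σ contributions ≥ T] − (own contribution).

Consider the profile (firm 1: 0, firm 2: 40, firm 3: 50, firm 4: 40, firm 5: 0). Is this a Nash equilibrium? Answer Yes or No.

Total = 130 < 190: not provided.
Firm 1 (pledges 0, payoff 0): pledging 70 → total 200, payoff 29. Profitable deviation.

No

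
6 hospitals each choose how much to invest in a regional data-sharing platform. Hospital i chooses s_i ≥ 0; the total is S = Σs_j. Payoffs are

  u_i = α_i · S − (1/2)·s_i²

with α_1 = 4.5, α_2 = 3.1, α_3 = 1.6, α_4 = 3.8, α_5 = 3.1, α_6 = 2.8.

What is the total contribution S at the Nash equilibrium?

18.9

Hospital i's FOC: ∂u_i/∂s_i = α_i − s_i = 0, so s_i* = α_i.
NE contributions = (4.5, 3.1, 1.6, 3.8, 3.1, 2.8); S = 18.9.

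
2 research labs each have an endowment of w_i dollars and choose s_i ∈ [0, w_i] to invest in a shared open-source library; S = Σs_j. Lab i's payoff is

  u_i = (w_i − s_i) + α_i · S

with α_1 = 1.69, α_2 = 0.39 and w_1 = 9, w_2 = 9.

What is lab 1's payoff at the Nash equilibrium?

∂u_i/∂s_i = α_i − 1, so lab i contributes w_i if α_i > 1, else 0.
α_i > 1 for i ∈ {1}; NE contributions (9, 0), S = 9.
u_1 = (9 − 9) + 1.69·9 = 15.21.

15.21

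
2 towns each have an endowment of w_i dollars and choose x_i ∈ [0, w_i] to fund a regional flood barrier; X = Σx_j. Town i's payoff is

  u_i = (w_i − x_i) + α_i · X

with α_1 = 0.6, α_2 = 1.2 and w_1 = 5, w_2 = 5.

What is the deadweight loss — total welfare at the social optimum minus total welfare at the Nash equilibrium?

∂u_i/∂x_i = α_i − 1, so town i contributes w_i if α_i > 1, else 0.
α_i > 1 for i ∈ {2}; NE contributions (0, 5), X = 5.
W^NE = Σw_i − X^NE + (Σα_i)·X^NE = 10 + 0.8·5 = 14.
Planner: ∂(Σu_j)/∂x_i = Σα_j − 1 = 0.8 > 0, so everyone contributes w_i; X^SO = 10, W^SO = 10 + 0.8·10 = 18.
Deadweight loss = 4.

4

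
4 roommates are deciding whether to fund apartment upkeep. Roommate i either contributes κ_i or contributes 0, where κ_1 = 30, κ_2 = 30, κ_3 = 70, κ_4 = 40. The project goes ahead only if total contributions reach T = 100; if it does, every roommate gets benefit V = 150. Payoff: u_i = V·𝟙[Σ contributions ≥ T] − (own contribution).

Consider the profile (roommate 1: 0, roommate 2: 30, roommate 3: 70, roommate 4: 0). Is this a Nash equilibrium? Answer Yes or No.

Yes

Total = 100 ≥ 100: provided.
Roommate 1 (pledges 0, payoff 150): pledging 30 → total 130, payoff 120. No gain.
Roommate 2 (pledges 30, payoff 120): dropping to 0 → total 70, payoff 0. No gain.
Roommate 3 (pledges 70, payoff 80): dropping to 0 → total 30, payoff 0. No gain.
Roommate 4 (pledges 0, payoff 150): pledging 40 → total 140, payoff 110. No gain.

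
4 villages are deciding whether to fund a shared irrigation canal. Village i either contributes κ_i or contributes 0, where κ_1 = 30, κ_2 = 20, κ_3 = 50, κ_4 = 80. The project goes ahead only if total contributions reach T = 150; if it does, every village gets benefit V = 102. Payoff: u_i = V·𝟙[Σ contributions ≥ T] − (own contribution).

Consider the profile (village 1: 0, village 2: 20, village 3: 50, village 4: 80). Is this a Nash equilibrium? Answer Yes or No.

Total = 150 ≥ 150: provided.
Village 1 (pledges 0, payoff 102): pledging 30 → total 180, payoff 72. No gain.
Village 2 (pledges 20, payoff 82): dropping to 0 → total 130, payoff 0. No gain.
Village 3 (pledges 50, payoff 52): dropping to 0 → total 100, payoff 0. No gain.
Village 4 (pledges 80, payoff 22): dropping to 0 → total 70, payoff 0. No gain.

Yes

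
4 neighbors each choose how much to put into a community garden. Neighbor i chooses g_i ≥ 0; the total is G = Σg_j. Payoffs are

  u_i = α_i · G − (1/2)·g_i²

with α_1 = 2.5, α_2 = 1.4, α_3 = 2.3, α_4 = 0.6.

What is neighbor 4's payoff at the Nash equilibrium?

3.9

Neighbor i's FOC: ∂u_i/∂g_i = α_i − g_i = 0, so g_i* = α_i.
NE contributions = (2.5, 1.4, 2.3, 0.6); G = 6.8.
u_4 = α_4·G − ½·(g_4)² = 0.6·6.8 − ½·0.6² = 3.9.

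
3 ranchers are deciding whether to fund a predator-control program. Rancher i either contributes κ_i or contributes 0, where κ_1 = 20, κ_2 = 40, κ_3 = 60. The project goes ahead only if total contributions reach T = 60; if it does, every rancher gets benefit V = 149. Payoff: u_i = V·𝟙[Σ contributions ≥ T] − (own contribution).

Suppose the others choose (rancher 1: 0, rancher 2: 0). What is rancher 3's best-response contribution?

60

Others' total = 0. Contributing 60 brings total to 60 ≥ 60: gain V − κ_3 = 89.
Best response: 60.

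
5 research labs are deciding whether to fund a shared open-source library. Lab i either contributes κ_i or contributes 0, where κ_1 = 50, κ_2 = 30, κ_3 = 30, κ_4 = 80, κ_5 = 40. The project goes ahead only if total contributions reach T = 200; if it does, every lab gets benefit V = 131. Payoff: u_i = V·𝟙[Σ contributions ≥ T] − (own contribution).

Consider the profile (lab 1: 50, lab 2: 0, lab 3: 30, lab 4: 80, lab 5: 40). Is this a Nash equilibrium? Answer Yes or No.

Total = 200 ≥ 200: provided.
Lab 1 (pledges 50, payoff 81): dropping to 0 → total 150, payoff 0. No gain.
Lab 2 (pledges 0, payoff 131): pledging 30 → total 230, payoff 101. No gain.
Lab 3 (pledges 30, payoff 101): dropping to 0 → total 170, payoff 0. No gain.
Lab 4 (pledges 80, payoff 51): dropping to 0 → total 120, payoff 0. No gain.
Lab 5 (pledges 40, payoff 91): dropping to 0 → total 160, payoff 0. No gain.

Yes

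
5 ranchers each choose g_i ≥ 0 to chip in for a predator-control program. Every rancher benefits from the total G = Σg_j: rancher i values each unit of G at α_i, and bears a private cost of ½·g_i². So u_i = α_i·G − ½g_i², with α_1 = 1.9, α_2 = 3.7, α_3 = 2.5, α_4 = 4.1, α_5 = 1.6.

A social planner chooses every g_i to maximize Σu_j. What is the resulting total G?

Planner FOC: ∂(Σu_j)/∂g_i = (Σα_j) − g_i = 0, so g_i^SO = Σα_j = 13.8 for every i; G^SO = 69.

69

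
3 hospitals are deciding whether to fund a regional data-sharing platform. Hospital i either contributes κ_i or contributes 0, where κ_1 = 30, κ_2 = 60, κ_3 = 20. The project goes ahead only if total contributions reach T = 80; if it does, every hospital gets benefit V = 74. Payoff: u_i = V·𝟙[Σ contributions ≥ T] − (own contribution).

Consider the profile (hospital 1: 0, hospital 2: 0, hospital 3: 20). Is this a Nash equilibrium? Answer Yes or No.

Total = 20 < 80: not provided.
Hospital 1 (pledges 0, payoff 0): pledging 30 → total 50, payoff -30. No gain.
Hospital 2 (pledges 0, payoff 0): pledging 60 → total 80, payoff 14. Profitable deviation.

No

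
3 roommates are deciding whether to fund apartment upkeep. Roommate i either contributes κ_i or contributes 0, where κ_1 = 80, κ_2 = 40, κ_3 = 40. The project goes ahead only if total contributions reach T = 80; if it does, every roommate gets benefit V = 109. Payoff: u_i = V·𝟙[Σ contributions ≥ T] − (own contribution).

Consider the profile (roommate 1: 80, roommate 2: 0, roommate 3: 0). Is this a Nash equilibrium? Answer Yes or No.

Yes

Total = 80 ≥ 80: provided.
Roommate 1 (pledges 80, payoff 29): dropping to 0 → total 0, payoff 0. No gain.
Roommate 2 (pledges 0, payoff 109): pledging 40 → total 120, payoff 69. No gain.
Roommate 3 (pledges 0, payoff 109): pledging 40 → total 120, payoff 69. No gain.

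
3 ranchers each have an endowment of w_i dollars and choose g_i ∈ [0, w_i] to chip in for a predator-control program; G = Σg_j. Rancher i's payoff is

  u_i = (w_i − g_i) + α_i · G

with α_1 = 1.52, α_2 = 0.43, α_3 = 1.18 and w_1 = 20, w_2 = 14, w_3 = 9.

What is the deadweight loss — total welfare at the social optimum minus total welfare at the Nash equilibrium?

∂u_i/∂g_i = α_i − 1, so rancher i contributes w_i if α_i > 1, else 0.
α_i > 1 for i ∈ {1, 3}; NE contributions (20, 0, 9), G = 29.
W^NE = Σw_i − G^NE + (Σα_i)·G^NE = 43 + 2.13·29 = 104.77.
Planner: ∂(Σu_j)/∂g_i = Σα_j − 1 = 2.13 > 0, so everyone contributes w_i; G^SO = 43, W^SO = 43 + 2.13·43 = 134.59.
Deadweight loss = 29.82.

29.82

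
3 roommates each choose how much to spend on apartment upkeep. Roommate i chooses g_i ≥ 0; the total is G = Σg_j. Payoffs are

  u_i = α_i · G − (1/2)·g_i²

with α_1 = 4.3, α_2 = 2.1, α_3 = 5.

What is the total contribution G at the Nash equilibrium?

Roommate i's FOC: ∂u_i/∂g_i = α_i − g_i = 0, so g_i* = α_i.
NE contributions = (4.3, 2.1, 5); G = 11.4.

11.4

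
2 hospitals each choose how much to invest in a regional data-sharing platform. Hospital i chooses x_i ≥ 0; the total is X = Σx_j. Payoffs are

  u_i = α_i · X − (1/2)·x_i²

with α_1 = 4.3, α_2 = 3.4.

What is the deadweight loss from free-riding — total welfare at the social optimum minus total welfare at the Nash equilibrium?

Hospital i's FOC: ∂u_i/∂x_i = α_i − x_i = 0, so x_i* = α_i.
NE contributions = (4.3, 3.4); X = 7.7.
W^NE = (Σα)·X − ½Σα_i² = 7.7² − ½·30.05 = 44.265.
Planner sets x_i = Σα_j = 7.7 for every i, so X^SO = 2·7.7 = 15.4.
W^SO = (Σα)·X^SO − ½·2·(Σα)² = (2/2)·7.7² = 59.29.
Deadweight loss = W^SO − W^NE = 15.025.

15.025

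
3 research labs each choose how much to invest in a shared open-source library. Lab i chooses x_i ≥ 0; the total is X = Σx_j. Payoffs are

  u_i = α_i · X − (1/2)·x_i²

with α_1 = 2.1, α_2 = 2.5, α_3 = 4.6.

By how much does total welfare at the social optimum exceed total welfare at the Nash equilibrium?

Lab i's FOC: ∂u_i/∂x_i = α_i − x_i = 0, so x_i* = α_i.
NE contributions = (2.1, 2.5, 4.6); X = 9.2.
W^NE = (Σα)·X − ½Σα_i² = 9.2² − ½·31.82 = 68.73.
Planner sets x_i = Σα_j = 9.2 for every i, so X^SO = 3·9.2 = 27.6.
W^SO = (Σα)·X^SO − ½·3·(Σα)² = (3/2)·9.2² = 126.96.
Deadweight loss = W^SO − W^NE = 58.23.

58.23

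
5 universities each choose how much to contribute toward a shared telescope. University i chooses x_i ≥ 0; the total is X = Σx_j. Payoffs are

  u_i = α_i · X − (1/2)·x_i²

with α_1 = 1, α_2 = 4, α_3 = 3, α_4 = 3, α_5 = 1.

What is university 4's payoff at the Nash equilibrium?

University i's FOC: ∂u_i/∂x_i = α_i − x_i = 0, so x_i* = α_i.
NE contributions = (1, 4, 3, 3, 1); X = 12.
u_4 = α_4·X − ½·(x_4)² = 3·12 − ½·3² = 31.5.

31.5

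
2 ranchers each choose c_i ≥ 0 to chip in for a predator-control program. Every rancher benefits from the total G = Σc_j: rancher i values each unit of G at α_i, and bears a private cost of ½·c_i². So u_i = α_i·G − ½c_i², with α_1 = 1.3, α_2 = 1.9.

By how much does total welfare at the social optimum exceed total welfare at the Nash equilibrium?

2.65

Rancher i's FOC: ∂u_i/∂c_i = α_i − c_i = 0, so c_i* = α_i.
NE contributions = (1.3, 1.9); G = 3.2.
W^NE = (Σα)·G − ½Σα_i² = 3.2² − ½·5.3 = 7.59.
Planner sets c_i = Σα_j = 3.2 for every i, so G^SO = 2·3.2 = 6.4.
W^SO = (Σα)·G^SO − ½·2·(Σα)² = (2/2)·3.2² = 10.24.
Deadweight loss = W^SO − W^NE = 2.65.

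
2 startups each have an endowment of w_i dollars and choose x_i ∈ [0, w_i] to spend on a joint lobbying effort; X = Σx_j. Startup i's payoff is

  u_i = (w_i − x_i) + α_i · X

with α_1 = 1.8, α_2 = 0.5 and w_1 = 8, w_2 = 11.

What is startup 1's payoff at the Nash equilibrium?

∂u_i/∂x_i = α_i − 1, so startup i contributes w_i if α_i > 1, else 0.
α_i > 1 for i ∈ {1}; NE contributions (8, 0), X = 8.
u_1 = (8 − 8) + 1.8·8 = 14.4.

14.4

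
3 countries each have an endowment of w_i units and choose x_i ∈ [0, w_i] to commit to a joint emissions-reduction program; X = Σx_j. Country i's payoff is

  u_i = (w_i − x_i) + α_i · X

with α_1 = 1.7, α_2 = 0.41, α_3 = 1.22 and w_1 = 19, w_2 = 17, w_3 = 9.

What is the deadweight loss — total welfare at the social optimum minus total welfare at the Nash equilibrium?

39.61

∂u_i/∂x_i = α_i − 1, so country i contributes w_i if α_i > 1, else 0.
α_i > 1 for i ∈ {1, 3}; NE contributions (19, 0, 9), X = 28.
W^NE = Σw_i − X^NE + (Σα_i)·X^NE = 45 + 2.33·28 = 110.24.
Planner: ∂(Σu_j)/∂x_i = Σα_j − 1 = 2.33 > 0, so everyone contributes w_i; X^SO = 45, W^SO = 45 + 2.33·45 = 149.85.
Deadweight loss = 39.61.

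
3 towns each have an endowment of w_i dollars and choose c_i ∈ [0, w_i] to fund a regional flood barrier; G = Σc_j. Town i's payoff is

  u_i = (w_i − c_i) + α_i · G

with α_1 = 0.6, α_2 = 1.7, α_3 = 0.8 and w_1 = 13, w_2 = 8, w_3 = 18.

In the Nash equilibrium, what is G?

8

∂u_i/∂c_i = α_i − 1, so town i contributes w_i if α_i > 1, else 0.
α_i > 1 for i ∈ {2}; NE contributions (0, 8, 0), G = 8.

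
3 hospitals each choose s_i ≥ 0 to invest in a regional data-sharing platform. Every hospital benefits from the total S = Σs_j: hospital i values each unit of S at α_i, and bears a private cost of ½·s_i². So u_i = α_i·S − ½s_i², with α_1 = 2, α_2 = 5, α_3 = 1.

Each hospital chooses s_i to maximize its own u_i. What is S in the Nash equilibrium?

8

Hospital i's FOC: ∂u_i/∂s_i = α_i − s_i = 0, so s_i* = α_i.
NE contributions = (2, 5, 1); S = 8.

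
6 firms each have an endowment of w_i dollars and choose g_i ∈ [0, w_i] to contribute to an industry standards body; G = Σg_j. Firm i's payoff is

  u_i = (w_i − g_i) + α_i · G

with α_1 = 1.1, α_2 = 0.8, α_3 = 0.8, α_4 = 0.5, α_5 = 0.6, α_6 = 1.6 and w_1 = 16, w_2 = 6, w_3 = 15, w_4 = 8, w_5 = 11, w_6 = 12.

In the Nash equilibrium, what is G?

∂u_i/∂g_i = α_i − 1, so firm i contributes w_i if α_i > 1, else 0.
α_i > 1 for i ∈ {1, 6}; NE contributions (16, 0, 0, 0, 0, 12), G = 28.

28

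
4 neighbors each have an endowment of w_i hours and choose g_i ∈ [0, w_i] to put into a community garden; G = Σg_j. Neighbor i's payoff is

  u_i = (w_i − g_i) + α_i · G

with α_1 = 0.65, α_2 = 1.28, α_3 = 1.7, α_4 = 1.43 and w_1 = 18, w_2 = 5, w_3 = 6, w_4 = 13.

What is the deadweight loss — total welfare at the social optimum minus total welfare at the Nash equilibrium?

∂u_i/∂g_i = α_i − 1, so neighbor i contributes w_i if α_i > 1, else 0.
α_i > 1 for i ∈ {2, 3, 4}; NE contributions (0, 5, 6, 13), G = 24.
W^NE = Σw_i − G^NE + (Σα_i)·G^NE = 42 + 4.06·24 = 139.44.
Planner: ∂(Σu_j)/∂g_i = Σα_j − 1 = 4.06 > 0, so everyone contributes w_i; G^SO = 42, W^SO = 42 + 4.06·42 = 212.52.
Deadweight loss = 73.08.

73.08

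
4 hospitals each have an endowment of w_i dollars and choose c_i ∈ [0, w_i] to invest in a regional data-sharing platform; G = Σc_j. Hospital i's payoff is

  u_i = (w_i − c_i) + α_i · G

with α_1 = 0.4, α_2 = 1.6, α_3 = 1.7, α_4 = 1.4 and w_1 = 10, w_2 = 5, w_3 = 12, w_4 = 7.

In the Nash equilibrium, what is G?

24

∂u_i/∂c_i = α_i − 1, so hospital i contributes w_i if α_i > 1, else 0.
α_i > 1 for i ∈ {2, 3, 4}; NE contributions (0, 5, 12, 7), G = 24.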